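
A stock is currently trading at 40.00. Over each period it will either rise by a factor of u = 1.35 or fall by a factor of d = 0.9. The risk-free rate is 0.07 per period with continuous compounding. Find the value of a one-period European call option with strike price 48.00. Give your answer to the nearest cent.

Risk-neutral probability p = (e^0.07 − 0.9)/(1.35 − 0.9) = 0.1725/0.4500 = 0.3834
Terminal stock prices: S_u = 54, S_d = 36
Terminal payoffs (S − K): max(6, 0) = 6, max(-12, 0) = 0
Node 0 (S = 40): V_0 = e^(−0.07)·[0.3834·6.0000 + 0.6166·0.0000] = 2.1446

2.14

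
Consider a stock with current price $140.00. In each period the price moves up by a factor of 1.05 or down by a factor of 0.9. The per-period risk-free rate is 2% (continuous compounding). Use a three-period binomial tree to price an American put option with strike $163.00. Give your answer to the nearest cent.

$23.00

Risk-neutral probability p = (e^0.02 − 0.9)/(1.05 − 0.9) = 0.1202/0.1500 = 0.8013
Terminal stock prices: S_uuu = 162.1, S_uud = 138.9, S_udd = 119.1, S_ddd = 102.1
Terminal payoffs (K − S): max(0.9325, 0) = 0.9325, max(24.09, 0) = 24.09, max(43.93, 0) = 43.93, max(60.94, 0) = 60.94
Node uu (S = 154.3): continuation = e^(−0.02)·[0.8013·0.9325 + 0.1987·24.0850] = 5.4224; exercise value = 8.6500 > continuation, so V_uu = 8.6500 (exercise)
Node ud (S = 132.3): continuation = e^(−0.02)·[0.8013·24.0850 + 0.1987·43.9300] = 27.4724; exercise value = 30.7000 > continuation, so V_ud = 30.7000 (exercise)
Node dd (S = 113.4): continuation = e^(−0.02)·[0.8013·43.9300 + 0.1987·60.9400] = 46.3724; exercise value = 49.6000 > continuation, so V_dd = 49.6000 (exercise)
Node u (S = 147): continuation = e^(−0.02)·[0.8013·8.6500 + 0.1987·30.7000] = 12.7724; exercise value = 16.0000 > continuation, so V_u = 16.0000 (exercise)
Node d (S = 126): continuation = e^(−0.02)·[0.8013·30.7000 + 0.1987·49.6000] = 33.7724; exercise value = 37.0000 > continuation, so V_d = 37.0000 (exercise)
Node 0 (S = 140): continuation = e^(−0.02)·[0.8013·16.0000 + 0.1987·37.0000] = 19.7724; exercise value = 23.0000 > continuation, so V_0 = 23.0000 (exercise)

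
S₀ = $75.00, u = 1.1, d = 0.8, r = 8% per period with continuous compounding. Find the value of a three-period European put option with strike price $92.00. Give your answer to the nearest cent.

Risk-neutral probability p = (e^0.08 − 0.8)/(1.1 − 0.8) = 0.2833/0.3000 = 0.9443
Terminal stock prices: S_uuu = 99.83, S_uud = 72.6, S_udd = 52.8, S_ddd = 38.4
Terminal payoffs (K − S): max(-7.825, 0) = 0, max(19.4, 0) = 19.4, max(39.2, 0) = 39.2, max(53.6, 0) = 53.6
Node uu (S = 90.75): V_uu = e^(−0.08)·[0.9443·0.0000 + 0.0557·19.4000] = 0.9977
Node ud (S = 66): V_ud = e^(−0.08)·[0.9443·19.4000 + 0.0557·39.2000] = 18.9267
Node dd (S = 48): V_dd = e^(−0.08)·[0.9443·39.2000 + 0.0557·53.6000] = 36.9267
Node u (S = 82.5): V_u = e^(−0.08)·[0.9443·0.9977 + 0.0557·18.9267] = 1.8430
Node d (S = 60): V_d = e^(−0.08)·[0.9443·18.9267 + 0.0557·36.9267] = 18.3972
Node 0 (S = 75): V_0 = e^(−0.08)·[0.9443·1.8430 + 0.0557·18.3972] = 2.5526

$2.55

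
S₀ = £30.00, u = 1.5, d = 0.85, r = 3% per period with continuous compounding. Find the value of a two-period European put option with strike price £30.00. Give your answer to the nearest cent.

£4.09

Risk-neutral probability p = (e^0.03 − 0.85)/(1.5 − 0.85) = 0.1805/0.6500 = 0.2776
Terminal stock prices: S_uu = 67.5, S_ud = 38.25, S_dd = 21.67
Terminal payoffs (K − S): max(-37.5, 0) = 0, max(-8.25, 0) = 0, max(8.325, 0) = 8.325
Node u (S = 45): V_u = e^(−0.03)·[0.2776·0.0000 + 0.7224·0.0000] = 0.0000
Node d (S = 25.5): V_d = e^(−0.03)·[0.2776·0.0000 + 0.7224·8.3250] = 5.8361
Node 0 (S = 30): V_0 = e^(−0.03)·[0.2776·0.0000 + 0.7224·5.8361] = 4.0912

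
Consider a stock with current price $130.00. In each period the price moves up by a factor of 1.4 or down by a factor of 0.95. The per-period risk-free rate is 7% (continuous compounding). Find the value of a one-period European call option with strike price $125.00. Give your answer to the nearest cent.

$14.47

Risk-neutral probability p = (e^0.07 − 0.95)/(1.4 − 0.95) = 0.1225/0.4500 = 0.2722
Terminal stock prices: S_u = 182, S_d = 123.5
Terminal payoffs (S − K): max(57, 0) = 57, max(-1.5, 0) = 0
Node 0 (S = 130): V_0 = e^(−0.07)·[0.2722·57.0000 + 0.7278·0.0000] = 14.4686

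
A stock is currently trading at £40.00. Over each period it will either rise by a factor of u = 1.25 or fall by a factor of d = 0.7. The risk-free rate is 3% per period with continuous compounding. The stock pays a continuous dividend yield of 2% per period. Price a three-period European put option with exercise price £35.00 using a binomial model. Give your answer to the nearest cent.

£4.70

Per-period risk-free factor R = e^0.03 = 1.0305; dividend-adjusted growth = e^(0.03−0.02) = 1.0101.
Risk-neutral probability p = (1.0101 − 0.7)/(1.25 − 0.7) = 0.3101/0.5500 = 0.5637
Terminal stock prices: S_uuu = 78.12, S_uud = 43.75, S_udd = 24.5, S_ddd = 13.72
Terminal payoffs (K − S): max(-43.12, 0) = 0, max(-8.75, 0) = 0, max(10.5, 0) = 10.5, max(21.28, 0) = 21.28
Node uu (S = 62.5): V_uu = e^(−0.03)·[0.5637·0.0000 + 0.4363·0.0000] = 0.0000
Node ud (S = 35): V_ud = e^(−0.03)·[0.5637·0.0000 + 0.4363·10.5000] = 4.4455
Node dd (S = 19.6): V_dd = e^(−0.03)·[0.5637·10.5000 + 0.4363·21.2800] = 14.7537
Node u (S = 50): V_u = e^(−0.03)·[0.5637·0.0000 + 0.4363·4.4455] = 1.8821
Node d (S = 28): V_d = e^(−0.03)·[0.5637·4.4455 + 0.4363·14.7537] = 8.6784
Node 0 (S = 40): V_0 = e^(−0.03)·[0.5637·1.8821 + 0.4363·8.6784] = 4.7039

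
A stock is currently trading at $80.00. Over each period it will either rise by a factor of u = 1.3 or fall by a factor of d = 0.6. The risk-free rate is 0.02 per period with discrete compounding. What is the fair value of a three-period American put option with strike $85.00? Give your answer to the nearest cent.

$20.25

Risk-neutral probability p = (1 + 0.02 − 0.6)/(1.3 − 0.6) = 0.4200/0.7000 = 0.6000
Terminal stock prices: S_uuu = 175.8, S_uud = 81.12, S_udd = 37.44, S_ddd = 17.28
Terminal payoffs (K − S): max(-90.76, 0) = 0, max(3.88, 0) = 3.88, max(47.56, 0) = 47.56, max(67.72, 0) = 67.72
Node uu (S = 135.2): continuation = 1/1.02·[0.6000·0.0000 + 0.4000·3.8800] = 1.5216; exercise value = 0.0000 ≤ continuation, so V_uu = 1.5216
Node ud (S = 62.4): continuation = 1/1.02·[0.6000·3.8800 + 0.4000·47.5600] = 20.9333; exercise value = 22.6000 > continuation, so V_ud = 22.6000 (exercise)
Node dd (S = 28.8): continuation = 1/1.02·[0.6000·47.5600 + 0.4000·67.7200] = 54.5333; exercise value = 56.2000 > continuation, so V_dd = 56.2000 (exercise)
Node u (S = 104): continuation = 1/1.02·[0.6000·1.5216 + 0.4000·22.6000] = 9.7578; exercise value = 0.0000 ≤ continuation, so V_u = 9.7578
Node d (S = 48): continuation = 1/1.02·[0.6000·22.6000 + 0.4000·56.2000] = 35.3333; exercise value = 37.0000 > continuation, so V_d = 37.0000 (exercise)
Node 0 (S = 80): continuation = 1/1.02·[0.6000·9.7578 + 0.4000·37.0000] = 20.2497; exercise value = 5.0000 ≤ continuation, so V_0 = 20.2497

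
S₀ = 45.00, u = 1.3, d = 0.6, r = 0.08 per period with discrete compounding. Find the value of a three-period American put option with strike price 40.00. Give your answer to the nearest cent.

4.80

Risk-neutral probability p = (1 + 0.08 − 0.6)/(1.3 − 0.6) = 0.4800/0.7000 = 0.6857
Terminal stock prices: S_uuu = 98.87, S_uud = 45.63, S_udd = 21.06, S_ddd = 9.72
Terminal payoffs (K − S): max(-58.87, 0) = 0, max(-5.63, 0) = 0, max(18.94, 0) = 18.94, max(30.28, 0) = 30.28
Node uu (S = 76.05): continuation = 1/1.08·[0.6857·0.0000 + 0.3143·0.0000] = 0.0000; exercise value = 0.0000 ≤ continuation, so V_uu = 0.0000
Node ud (S = 35.1): continuation = 1/1.08·[0.6857·0.0000 + 0.3143·18.9400] = 5.5116; exercise value = 4.9000 ≤ continuation, so V_ud = 5.5116
Node dd (S = 16.2): continuation = 1/1.08·[0.6857·18.9400 + 0.3143·30.2800] = 20.8370; exercise value = 23.8000 > continuation, so V_dd = 23.8000 (exercise)
Node u (S = 58.5): continuation = 1/1.08·[0.6857·0.0000 + 0.3143·5.5116] = 1.6039; exercise value = 0.0000 ≤ continuation, so V_u = 1.6039
Node d (S = 27): continuation = 1/1.08·[0.6857·5.5116 + 0.3143·23.8000] = 10.4254; exercise value = 13.0000 > continuation, so V_d = 13.0000 (exercise)
Node 0 (S = 45): continuation = 1/1.08·[0.6857·1.6039 + 0.3143·13.0000] = 4.8014; exercise value = 0.0000 ≤ continuation, so V_0 = 4.8014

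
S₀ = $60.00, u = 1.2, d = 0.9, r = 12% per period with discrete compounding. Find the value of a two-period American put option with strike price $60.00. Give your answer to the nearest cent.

Risk-neutral probability p = (1 + 0.12 − 0.9)/(1.2 − 0.9) = 0.2200/0.3000 = 0.7333
Terminal stock prices: S_uu = 86.4, S_ud = 64.8, S_dd = 48.6
Terminal payoffs (K − S): max(-26.4, 0) = 0, max(-4.8, 0) = 0, max(11.4, 0) = 11.4
Node u (S = 72): continuation = 1/1.12·[0.7333·0.0000 + 0.2667·0.0000] = 0.0000; exercise value = 0.0000 ≤ continuation, so V_u = 0.0000
Node d (S = 54): continuation = 1/1.12·[0.7333·0.0000 + 0.2667·11.4000] = 2.7143; exercise value = 6.0000 > continuation, so V_d = 6.0000 (exercise)
Node 0 (S = 60): continuation = 1/1.12·[0.7333·0.0000 + 0.2667·6.0000] = 1.4286; exercise value = 0.0000 ≤ continuation, so V_0 = 1.4286

$1.43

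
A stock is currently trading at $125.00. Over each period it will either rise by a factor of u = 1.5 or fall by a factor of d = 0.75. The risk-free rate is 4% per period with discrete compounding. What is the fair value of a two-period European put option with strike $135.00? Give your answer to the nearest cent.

Risk-neutral probability p = (1 + 0.04 − 0.75)/(1.5 − 0.75) = 0.2900/0.7500 = 0.3867
Terminal stock prices: S_uu = 281.2, S_ud = 140.6, S_dd = 70.31
Terminal payoffs (K − S): max(-146.2, 0) = 0, max(-5.625, 0) = 0, max(64.69, 0) = 64.69
Node u (S = 187.5): V_u = 1/1.04·[0.3867·0.0000 + 0.6133·0.0000] = 0.0000
Node d (S = 93.75): V_d = 1/1.04·[0.3867·0.0000 + 0.6133·64.6875] = 38.1490
Node 0 (S = 125): V_0 = 1/1.04·[0.3867·0.0000 + 0.6133·38.1490] = 22.4982

$22.50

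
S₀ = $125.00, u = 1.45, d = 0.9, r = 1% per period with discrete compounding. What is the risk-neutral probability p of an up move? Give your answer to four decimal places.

Risk-neutral probability p = (1 + 0.01 − 0.9)/(1.45 − 0.9) = 0.1100/0.5500 = 0.2000

p = 0.2000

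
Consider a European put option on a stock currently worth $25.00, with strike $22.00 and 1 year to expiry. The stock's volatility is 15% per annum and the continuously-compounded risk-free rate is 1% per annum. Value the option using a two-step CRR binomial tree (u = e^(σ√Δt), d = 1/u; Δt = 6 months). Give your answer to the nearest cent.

$0.45

CRR parameters: u = e^(σ√Δt) = e^(0.15·√0.5) = 1.1119, d = 1/u = 0.8994
Per-period rate: rΔt = 0.01·0.5 = 0.005, so R = e^0.005 = 1.0050
Risk-neutral probability p = (e^0.005 − 0.8994)/(1.1119 − 0.8994) = 0.1056/0.2125 = 0.4971
Terminal stock prices: S_uu = 30.91, S_ud = 25, S_dd = 20.22
Terminal payoffs (K − S): max(-8.908, 0) = 0, max(-3, 0) = 0, max(1.779, 0) = 1.779
Node u (S = 27.8): V_u = e^(−0.005)·[0.4971·0.0000 + 0.5029·0.0000] = 0.0000
Node d (S = 22.48): V_d = e^(−0.005)·[0.4971·0.0000 + 0.5029·1.7786] = 0.8900
Node 0 (S = 25): V_0 = e^(−0.005)·[0.4971·0.0000 + 0.5029·0.8900] = 0.4453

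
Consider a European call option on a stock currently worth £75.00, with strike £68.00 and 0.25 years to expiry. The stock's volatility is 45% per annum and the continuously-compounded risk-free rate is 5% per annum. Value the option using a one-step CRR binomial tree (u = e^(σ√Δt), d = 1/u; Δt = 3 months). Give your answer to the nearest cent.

£12.08

CRR parameters: u = e^(σ√Δt) = e^(0.45·√0.25) = 1.2523, d = 1/u = 0.7985
Per-period rate: rΔt = 0.05·0.25 = 0.0125, so R = e^0.0125 = 1.0126
Risk-neutral probability p = (e^0.0125 − 0.7985)/(1.2523 − 0.7985) = 0.2141/0.4538 = 0.4717
Terminal stock prices: S_u = 93.92, S_d = 59.89
Terminal payoffs (S − K): max(25.92, 0) = 25.92, max(-8.111, 0) = 0
Node 0 (S = 75): V_0 = e^(−0.0125)·[0.4717·25.9242 + 0.5283·0.0000] = 12.0766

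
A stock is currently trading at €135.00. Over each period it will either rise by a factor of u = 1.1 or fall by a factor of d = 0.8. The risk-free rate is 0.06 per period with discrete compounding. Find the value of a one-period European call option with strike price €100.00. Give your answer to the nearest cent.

€40.66

Risk-neutral probability p = (1 + 0.06 − 0.8)/(1.1 − 0.8) = 0.2600/0.3000 = 0.8667
Terminal stock prices: S_u = 148.5, S_d = 108
Terminal payoffs (S − K): max(48.5, 0) = 48.5, max(8, 0) = 8
Node 0 (S = 135): V_0 = 1/1.06·[0.8667·48.5000 + 0.1333·8.0000] = 40.6604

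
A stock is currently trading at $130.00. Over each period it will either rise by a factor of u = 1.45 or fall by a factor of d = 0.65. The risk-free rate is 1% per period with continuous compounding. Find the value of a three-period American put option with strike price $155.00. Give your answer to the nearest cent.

Risk-neutral probability p = (e^0.01 − 0.65)/(1.45 − 0.65) = 0.3601/0.8000 = 0.4501
Terminal stock prices: S_uuu = 396.3, S_uud = 177.7, S_udd = 79.64, S_ddd = 35.7
Terminal payoffs (K − S): max(-241.3, 0) = 0, max(-22.66, 0) = 0, max(75.36, 0) = 75.36, max(119.3, 0) = 119.3
Node uu (S = 273.3): continuation = e^(−0.01)·[0.4501·0.0000 + 0.5499·0.0000] = 0.0000; exercise value = 0.0000 ≤ continuation, so V_uu = 0.0000
Node ud (S = 122.5): continuation = e^(−0.01)·[0.4501·0.0000 + 0.5499·75.3587] = 41.0302; exercise value = 32.4750 ≤ continuation, so V_ud = 41.0302
Node dd (S = 54.93): continuation = e^(−0.01)·[0.4501·75.3587 + 0.5499·119.2987] = 98.5327; exercise value = 100.0750 > continuation, so V_dd = 100.0750 (exercise)
Node u (S = 188.5): continuation = e^(−0.01)·[0.4501·0.0000 + 0.5499·41.0302] = 22.3395; exercise value = 0.0000 ≤ continuation, so V_u = 22.3395
Node d (S = 84.5): continuation = e^(−0.01)·[0.4501·41.0302 + 0.5499·100.0750] = 72.7698; exercise value = 70.5000 ≤ continuation, so V_d = 72.7698
Node 0 (S = 130): continuation = e^(−0.01)·[0.4501·22.3395 + 0.5499·72.7698] = 49.5748; exercise value = 25.0000 ≤ continuation, so V_0 = 49.5748

$49.57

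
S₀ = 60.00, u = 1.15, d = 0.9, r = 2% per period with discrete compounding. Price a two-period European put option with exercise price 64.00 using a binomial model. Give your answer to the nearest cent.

Risk-neutral probability p = (1 + 0.02 − 0.9)/(1.15 − 0.9) = 0.1200/0.2500 = 0.4800
Terminal stock prices: S_uu = 79.35, S_ud = 62.1, S_dd = 48.6
Terminal payoffs (K − S): max(-15.35, 0) = 0, max(1.9, 0) = 1.9, max(15.4, 0) = 15.4
Node u (S = 69): V_u = 1/1.02·[0.4800·0.0000 + 0.5200·1.9000] = 0.9686
Node d (S = 54): V_d = 1/1.02·[0.4800·1.9000 + 0.5200·15.4000] = 8.7451
Node 0 (S = 60): V_0 = 1/1.02·[0.4800·0.9686 + 0.5200·8.7451] = 4.9141

4.91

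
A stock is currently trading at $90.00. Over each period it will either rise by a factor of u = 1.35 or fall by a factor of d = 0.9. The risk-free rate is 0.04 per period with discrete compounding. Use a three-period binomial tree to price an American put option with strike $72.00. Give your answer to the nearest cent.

$1.86

Risk-neutral probability p = (1 + 0.04 − 0.9)/(1.35 − 0.9) = 0.1400/0.4500 = 0.3111
Terminal stock prices: S_uuu = 221.4, S_uud = 147.6, S_udd = 98.42, S_ddd = 65.61
Terminal payoffs (K − S): max(-149.4, 0) = 0, max(-75.62, 0) = 0, max(-26.42, 0) = 0, max(6.39, 0) = 6.39
Node uu (S = 164): continuation = 1/1.04·[0.3111·0.0000 + 0.6889·0.0000] = 0.0000; exercise value = 0.0000 ≤ continuation, so V_uu = 0.0000
Node ud (S = 109.4): continuation = 1/1.04·[0.3111·0.0000 + 0.6889·0.0000] = 0.0000; exercise value = 0.0000 ≤ continuation, so V_ud = 0.0000
Node dd (S = 72.9): continuation = 1/1.04·[0.3111·0.0000 + 0.6889·6.3900] = 4.2327; exercise value = 0.0000 ≤ continuation, so V_dd = 4.2327
Node u (S = 121.5): continuation = 1/1.04·[0.3111·0.0000 + 0.6889·0.0000] = 0.0000; exercise value = 0.0000 ≤ continuation, so V_u = 0.0000
Node d (S = 81): continuation = 1/1.04·[0.3111·0.0000 + 0.6889·4.2327] = 2.8037; exercise value = 0.0000 ≤ continuation, so V_d = 2.8037
Node 0 (S = 90): continuation = 1/1.04·[0.3111·0.0000 + 0.6889·2.8037] = 1.8572; exercise value = 0.0000 ≤ continuation, so V_0 = 1.8572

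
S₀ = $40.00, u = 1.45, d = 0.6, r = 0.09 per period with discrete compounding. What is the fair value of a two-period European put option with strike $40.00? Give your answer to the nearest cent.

Risk-neutral probability p = (1 + 0.09 − 0.6)/(1.45 − 0.6) = 0.4900/0.8500 = 0.5765
Terminal stock prices: S_uu = 84.1, S_ud = 34.8, S_dd = 14.4
Terminal payoffs (K − S): max(-44.1, 0) = 0, max(5.2, 0) = 5.2, max(25.6, 0) = 25.6
Node u (S = 58): V_u = 1/1.09·[0.5765·0.0000 + 0.4235·5.2000] = 2.0205
Node d (S = 24): V_d = 1/1.09·[0.5765·5.2000 + 0.4235·25.6000] = 12.6972
Node 0 (S = 40): V_0 = 1/1.09·[0.5765·2.0205 + 0.4235·12.6972] = 6.0022

$6.00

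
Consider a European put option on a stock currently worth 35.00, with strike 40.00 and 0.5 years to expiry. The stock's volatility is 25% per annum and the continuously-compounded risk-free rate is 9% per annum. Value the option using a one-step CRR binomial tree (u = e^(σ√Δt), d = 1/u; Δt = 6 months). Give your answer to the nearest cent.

4.23

CRR parameters: u = e^(σ√Δt) = e^(0.25·√0.5) = 1.1934, d = 1/u = 0.8380
Per-period rate: rΔt = 0.09·0.5 = 0.045, so R = e^0.045 = 1.0460
Risk-neutral probability p = (e^0.045 − 0.8380)/(1.1934 − 0.8380) = 0.2081/0.3554 = 0.5854
Terminal stock prices: S_u = 41.77, S_d = 29.33
Terminal payoffs (K − S): max(-1.768, 0) = 0, max(10.67, 0) = 10.67
Node 0 (S = 35): V_0 = e^(−0.045)·[0.5854·0.0000 + 0.4146·10.6712] = 4.2293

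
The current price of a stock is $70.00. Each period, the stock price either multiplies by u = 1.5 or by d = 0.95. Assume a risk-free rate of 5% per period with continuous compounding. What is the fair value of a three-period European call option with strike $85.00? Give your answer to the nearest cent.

Risk-neutral probability p = (e^0.05 − 0.95)/(1.5 − 0.95) = 0.1013/0.5500 = 0.1841
Terminal stock prices: S_uuu = 236.2, S_uud = 149.6, S_udd = 94.76, S_ddd = 60.02
Terminal payoffs (S − K): max(151.2, 0) = 151.2, max(64.62, 0) = 64.62, max(9.763, 0) = 9.763, max(-24.98, 0) = 0
Node uu (S = 157.5): V_uu = e^(−0.05)·[0.1841·151.2500 + 0.8159·64.6250] = 76.6455
Node ud (S = 99.75): V_ud = e^(−0.05)·[0.1841·64.6250 + 0.8159·9.7625] = 18.8955
Node dd (S = 63.17): V_dd = e^(−0.05)·[0.1841·9.7625 + 0.8159·0.0000] = 1.7099
Node u (S = 105): V_u = e^(−0.05)·[0.1841·76.6455 + 0.8159·18.8955] = 28.0888
Node d (S = 66.5): V_d = e^(−0.05)·[0.1841·18.8955 + 0.8159·1.7099] = 4.6365
Node 0 (S = 70): V_0 = e^(−0.05)·[0.1841·28.0888 + 0.8159·4.6365] = 8.5181

$8.52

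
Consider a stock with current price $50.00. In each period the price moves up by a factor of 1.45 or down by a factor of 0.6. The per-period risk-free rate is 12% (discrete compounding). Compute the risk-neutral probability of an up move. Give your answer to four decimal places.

Risk-neutral probability p = (1 + 0.12 − 0.6)/(1.45 − 0.6) = 0.5200/0.8500 = 0.6118

p = 0.6118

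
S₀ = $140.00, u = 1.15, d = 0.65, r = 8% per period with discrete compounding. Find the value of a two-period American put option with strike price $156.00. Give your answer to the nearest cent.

$16.00

Risk-neutral probability p = (1 + 0.08 − 0.65)/(1.15 − 0.65) = 0.4300/0.5000 = 0.8600
Terminal stock prices: S_uu = 185.1, S_ud = 104.7, S_dd = 59.15
Terminal payoffs (K − S): max(-29.15, 0) = 0, max(51.35, 0) = 51.35, max(96.85, 0) = 96.85
Node u (S = 161): continuation = 1/1.08·[0.8600·0.0000 + 0.1400·51.3500] = 6.6565; exercise value = 0.0000 ≤ continuation, so V_u = 6.6565
Node d (S = 91): continuation = 1/1.08·[0.8600·51.3500 + 0.1400·96.8500] = 53.4444; exercise value = 65.0000 > continuation, so V_d = 65.0000 (exercise)
Node 0 (S = 140): continuation = 1/1.08·[0.8600·6.6565 + 0.1400·65.0000] = 13.7265; exercise value = 16.0000 > continuation, so V_0 = 16.0000 (exercise)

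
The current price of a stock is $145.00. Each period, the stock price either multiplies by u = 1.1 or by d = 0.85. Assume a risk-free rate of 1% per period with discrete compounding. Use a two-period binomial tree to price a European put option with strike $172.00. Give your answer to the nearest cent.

Risk-neutral probability p = (1 + 0.01 − 0.85)/(1.1 − 0.85) = 0.1600/0.2500 = 0.6400
Terminal stock prices: S_uu = 175.5, S_ud = 135.6, S_dd = 104.8
Terminal payoffs (K − S): max(-3.45, 0) = 0, max(36.43, 0) = 36.43, max(67.24, 0) = 67.24
Node u (S = 159.5): V_u = 1/1.01·[0.6400·0.0000 + 0.3600·36.4250] = 12.9832
Node d (S = 123.2): V_d = 1/1.01·[0.6400·36.4250 + 0.3600·67.2375] = 47.0470
Node 0 (S = 145): V_0 = 1/1.01·[0.6400·12.9832 + 0.3600·47.0470] = 24.9962

$25.00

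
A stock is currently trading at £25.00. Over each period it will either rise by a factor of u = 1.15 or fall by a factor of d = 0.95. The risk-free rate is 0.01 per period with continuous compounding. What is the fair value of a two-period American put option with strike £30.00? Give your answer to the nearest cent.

Risk-neutral probability p = (e^0.01 − 0.95)/(1.15 − 0.95) = 0.0601/0.2000 = 0.3003
Terminal stock prices: S_uu = 33.06, S_ud = 27.31, S_dd = 22.56
Terminal payoffs (K − S): max(-3.062, 0) = 0, max(2.688, 0) = 2.688, max(7.438, 0) = 7.438
Node u (S = 28.75): continuation = e^(−0.01)·[0.3003·0.0000 + 0.6997·2.6875] = 1.8619; exercise value = 1.2500 ≤ continuation, so V_u = 1.8619
Node d (S = 23.75): continuation = e^(−0.01)·[0.3003·2.6875 + 0.6997·7.4375] = 5.9515; exercise value = 6.2500 > continuation, so V_d = 6.2500 (exercise)
Node 0 (S = 25): continuation = e^(−0.01)·[0.3003·1.8619 + 0.6997·6.2500] = 4.8834; exercise value = 5.0000 > continuation, so V_0 = 5.0000 (exercise)

£5.00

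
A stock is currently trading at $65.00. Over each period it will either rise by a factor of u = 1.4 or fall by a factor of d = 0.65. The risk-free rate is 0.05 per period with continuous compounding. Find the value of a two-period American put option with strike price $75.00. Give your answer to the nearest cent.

$18.05

Risk-neutral probability p = (e^0.05 − 0.65)/(1.4 − 0.65) = 0.4013/0.7500 = 0.5350
Terminal stock prices: S_uu = 127.4, S_ud = 59.15, S_dd = 27.46
Terminal payoffs (K − S): max(-52.4, 0) = 0, max(15.85, 0) = 15.85, max(47.54, 0) = 47.54
Node u (S = 91): continuation = e^(−0.05)·[0.5350·0.0000 + 0.4650·15.8500] = 7.0104; exercise value = 0.0000 ≤ continuation, so V_u = 7.0104
Node d (S = 42.25): continuation = e^(−0.05)·[0.5350·15.8500 + 0.4650·47.5375] = 29.0922; exercise value = 32.7500 > continuation, so V_d = 32.7500 (exercise)
Node 0 (S = 65): continuation = e^(−0.05)·[0.5350·7.0104 + 0.4650·32.7500] = 18.0530; exercise value = 10.0000 ≤ continuation, so V_0 = 18.0530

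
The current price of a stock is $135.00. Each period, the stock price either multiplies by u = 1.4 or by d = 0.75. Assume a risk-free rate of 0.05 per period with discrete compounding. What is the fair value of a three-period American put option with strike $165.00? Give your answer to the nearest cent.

$39.48

Risk-neutral probability p = (1 + 0.05 − 0.75)/(1.4 − 0.75) = 0.3000/0.6500 = 0.4615
Terminal stock prices: S_uuu = 370.4, S_uud = 198.4, S_udd = 106.3, S_ddd = 56.95
Terminal payoffs (K − S): max(-205.4, 0) = 0, max(-33.45, 0) = 0, max(58.69, 0) = 58.69, max(108, 0) = 108
Node uu (S = 264.6): continuation = 1/1.05·[0.4615·0.0000 + 0.5385·0.0000] = 0.0000; exercise value = 0.0000 ≤ continuation, so V_uu = 0.0000
Node ud (S = 141.8): continuation = 1/1.05·[0.4615·0.0000 + 0.5385·58.6875] = 30.0962; exercise value = 23.2500 ≤ continuation, so V_ud = 30.0962
Node dd (S = 75.94): continuation = 1/1.05·[0.4615·58.6875 + 0.5385·108.0469] = 81.2054; exercise value = 89.0625 > continuation, so V_dd = 89.0625 (exercise)
Node u (S = 189): continuation = 1/1.05·[0.4615·0.0000 + 0.5385·30.0962] = 15.4339; exercise value = 0.0000 ≤ continuation, so V_u = 15.4339
Node d (S = 101.2): continuation = 1/1.05·[0.4615·30.0962 + 0.5385·89.0625] = 58.9022; exercise value = 63.7500 > continuation, so V_d = 63.7500 (exercise)
Node 0 (S = 135): continuation = 1/1.05·[0.4615·15.4339 + 0.5385·63.7500] = 39.4765; exercise value = 30.0000 ≤ continuation, so V_0 = 39.4765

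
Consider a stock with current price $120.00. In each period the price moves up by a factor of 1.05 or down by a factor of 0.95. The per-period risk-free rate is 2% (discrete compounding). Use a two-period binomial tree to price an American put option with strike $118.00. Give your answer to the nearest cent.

Risk-neutral probability p = (1 + 0.02 − 0.95)/(1.05 − 0.95) = 0.0700/0.1000 = 0.7000
Terminal stock prices: S_uu = 132.3, S_ud = 119.7, S_dd = 108.3
Terminal payoffs (K − S): max(-14.3, 0) = 0, max(-1.7, 0) = 0, max(9.7, 0) = 9.7
Node u (S = 126): continuation = 1/1.02·[0.7000·0.0000 + 0.3000·0.0000] = 0.0000; exercise value = 0.0000 ≤ continuation, so V_u = 0.0000
Node d (S = 114): continuation = 1/1.02·[0.7000·0.0000 + 0.3000·9.7000] = 2.8529; exercise value = 4.0000 > continuation, so V_d = 4.0000 (exercise)
Node 0 (S = 120): continuation = 1/1.02·[0.7000·0.0000 + 0.3000·4.0000] = 1.1765; exercise value = 0.0000 ≤ continuation, so V_0 = 1.1765

$1.18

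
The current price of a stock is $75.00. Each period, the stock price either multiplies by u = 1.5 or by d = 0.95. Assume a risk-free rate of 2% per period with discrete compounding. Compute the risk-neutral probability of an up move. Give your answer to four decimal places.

p = 0.1273

Risk-neutral probability p = (1 + 0.02 − 0.95)/(1.5 − 0.95) = 0.0700/0.5500 = 0.1273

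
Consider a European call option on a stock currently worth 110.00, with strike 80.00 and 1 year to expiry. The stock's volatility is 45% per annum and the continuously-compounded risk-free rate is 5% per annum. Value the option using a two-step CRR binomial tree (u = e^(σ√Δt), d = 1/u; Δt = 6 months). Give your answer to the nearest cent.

39.94

CRR parameters: u = e^(σ√Δt) = e^(0.45·√0.5) = 1.3746, d = 1/u = 0.7275
Per-period rate: rΔt = 0.05·0.5 = 0.025, so R = e^0.025 = 1.0253
Risk-neutral probability p = (e^0.025 − 0.7275)/(1.3746 − 0.7275) = 0.2979/0.6472 = 0.4602
Terminal stock prices: S_uu = 207.9, S_ud = 110, S_dd = 58.21
Terminal payoffs (S − K): max(127.9, 0) = 127.9, max(30, 0) = 30, max(-21.79, 0) = 0
Node u (S = 151.2): V_u = e^(−0.025)·[0.4602·127.8624 + 0.5398·30.0000] = 73.1865
Node d (S = 80.02): V_d = e^(−0.025)·[0.4602·30.0000 + 0.5398·0.0000] = 13.4660
Node 0 (S = 110): V_0 = e^(−0.025)·[0.4602·73.1865 + 0.5398·13.4660] = 39.9401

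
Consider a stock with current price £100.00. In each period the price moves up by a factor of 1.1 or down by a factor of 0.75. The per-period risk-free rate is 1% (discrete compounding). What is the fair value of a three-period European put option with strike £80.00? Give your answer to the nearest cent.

Risk-neutral probability p = (1 + 0.01 − 0.75)/(1.1 − 0.75) = 0.2600/0.3500 = 0.7429
Terminal stock prices: S_uuu = 133.1, S_uud = 90.75, S_udd = 61.88, S_ddd = 42.19
Terminal payoffs (K − S): max(-53.1, 0) = 0, max(-10.75, 0) = 0, max(18.12, 0) = 18.12, max(37.81, 0) = 37.81
Node uu (S = 121): V_uu = 1/1.01·[0.7429·0.0000 + 0.2571·0.0000] = 0.0000
Node ud (S = 82.5): V_ud = 1/1.01·[0.7429·0.0000 + 0.2571·18.1250] = 4.6146
Node dd (S = 56.25): V_dd = 1/1.01·[0.7429·18.1250 + 0.2571·37.8125] = 22.9579
Node u (S = 110): V_u = 1/1.01·[0.7429·0.0000 + 0.2571·4.6146] = 1.1749
Node d (S = 75): V_d = 1/1.01·[0.7429·4.6146 + 0.2571·22.9579] = 9.2390
Node 0 (S = 100): V_0 = 1/1.01·[0.7429·1.1749 + 0.2571·9.2390] = 3.2163

£3.22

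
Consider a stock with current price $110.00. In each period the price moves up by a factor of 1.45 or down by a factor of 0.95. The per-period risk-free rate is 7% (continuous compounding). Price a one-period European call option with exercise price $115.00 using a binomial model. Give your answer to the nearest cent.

$10.17

Risk-neutral probability p = (e^0.07 − 0.95)/(1.45 − 0.95) = 0.1225/0.5000 = 0.2450
Terminal stock prices: S_u = 159.5, S_d = 104.5
Terminal payoffs (S − K): max(44.5, 0) = 44.5, max(-10.5, 0) = 0
Node 0 (S = 110): V_0 = e^(−0.07)·[0.2450·44.5000 + 0.7550·0.0000] = 10.1661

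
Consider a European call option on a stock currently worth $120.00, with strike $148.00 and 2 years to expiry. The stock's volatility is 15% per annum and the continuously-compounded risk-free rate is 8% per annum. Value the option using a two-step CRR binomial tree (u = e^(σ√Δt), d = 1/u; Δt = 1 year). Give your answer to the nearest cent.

$6.51

CRR parameters: u = e^(σ√Δt) = e^(0.15·√1) = 1.1618, d = 1/u = 0.8607
Per-period rate: rΔt = 0.08·1 = 0.08, so R = e^0.08 = 1.0833
Risk-neutral probability p = (e^0.08 − 0.8607)/(1.1618 − 0.8607) = 0.2226/0.3011 = 0.7392
Terminal stock prices: S_uu = 162, S_ud = 120, S_dd = 88.9
Terminal payoffs (S − K): max(13.98, 0) = 13.98, max(-28, 0) = 0, max(-59.1, 0) = 0
Node u (S = 139.4): V_u = e^(−0.08)·[0.7392·13.9831 + 0.2608·0.0000] = 9.5410
Node d (S = 103.3): V_d = e^(−0.08)·[0.7392·0.0000 + 0.2608·0.0000] = 0.0000
Node 0 (S = 120): V_0 = e^(−0.08)·[0.7392·9.5410 + 0.2608·0.0000] = 6.5101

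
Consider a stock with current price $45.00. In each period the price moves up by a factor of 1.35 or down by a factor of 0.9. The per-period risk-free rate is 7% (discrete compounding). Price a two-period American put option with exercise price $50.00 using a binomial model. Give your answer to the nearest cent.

$5.52

Risk-neutral probability p = (1 + 0.07 − 0.9)/(1.35 − 0.9) = 0.1700/0.4500 = 0.3778
Terminal stock prices: S_uu = 82.01, S_ud = 54.68, S_dd = 36.45
Terminal payoffs (K − S): max(-32.01, 0) = 0, max(-4.675, 0) = 0, max(13.55, 0) = 13.55
Node u (S = 60.75): continuation = 1/1.07·[0.3778·0.0000 + 0.6222·0.0000] = 0.0000; exercise value = 0.0000 ≤ continuation, so V_u = 0.0000
Node d (S = 40.5): continuation = 1/1.07·[0.3778·0.0000 + 0.6222·13.5500] = 7.8795; exercise value = 9.5000 > continuation, so V_d = 9.5000 (exercise)
Node 0 (S = 45): continuation = 1/1.07·[0.3778·0.0000 + 0.6222·9.5000] = 5.5244; exercise value = 5.0000 ≤ continuation, so V_0 = 5.5244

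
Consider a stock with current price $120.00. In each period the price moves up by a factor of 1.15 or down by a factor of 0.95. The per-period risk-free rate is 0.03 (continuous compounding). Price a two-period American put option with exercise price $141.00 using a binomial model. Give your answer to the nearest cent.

$21.00

Risk-neutral probability p = (e^0.03 − 0.95)/(1.15 − 0.95) = 0.0805/0.2000 = 0.4023
Terminal stock prices: S_uu = 158.7, S_ud = 131.1, S_dd = 108.3
Terminal payoffs (K − S): max(-17.7, 0) = 0, max(9.9, 0) = 9.9, max(32.7, 0) = 32.7
Node u (S = 138): continuation = e^(−0.03)·[0.4023·0.0000 + 0.5977·9.9000] = 5.7426; exercise value = 3.0000 ≤ continuation, so V_u = 5.7426
Node d (S = 114): continuation = e^(−0.03)·[0.4023·9.9000 + 0.5977·32.7000] = 22.8328; exercise value = 27.0000 > continuation, so V_d = 27.0000 (exercise)
Node 0 (S = 120): continuation = e^(−0.03)·[0.4023·5.7426 + 0.5977·27.0000] = 17.9035; exercise value = 21.0000 > continuation, so V_0 = 21.0000 (exercise)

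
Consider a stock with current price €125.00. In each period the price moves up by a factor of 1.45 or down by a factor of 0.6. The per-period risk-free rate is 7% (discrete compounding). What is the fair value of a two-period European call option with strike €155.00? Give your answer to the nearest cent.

€28.79

Risk-neutral probability p = (1 + 0.07 − 0.6)/(1.45 − 0.6) = 0.4700/0.8500 = 0.5529
Terminal stock prices: S_uu = 262.8, S_ud = 108.8, S_dd = 45
Terminal payoffs (S − K): max(107.8, 0) = 107.8, max(-46.25, 0) = 0, max(-110, 0) = 0
Node u (S = 181.2): V_u = 1/1.07·[0.5529·107.8125 + 0.4471·0.0000] = 55.7140
Node d (S = 75): V_d = 1/1.07·[0.5529·0.0000 + 0.4471·0.0000] = 0.0000
Node 0 (S = 125): V_0 = 1/1.07·[0.5529·55.7140 + 0.4471·0.0000] = 28.7912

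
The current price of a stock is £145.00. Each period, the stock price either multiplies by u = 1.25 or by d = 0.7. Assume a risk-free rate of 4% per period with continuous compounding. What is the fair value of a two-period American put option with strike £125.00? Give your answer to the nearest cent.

Risk-neutral probability p = (e^0.04 − 0.7)/(1.25 − 0.7) = 0.3408/0.5500 = 0.6197
Terminal stock prices: S_uu = 226.6, S_ud = 126.9, S_dd = 71.05
Terminal payoffs (K − S): max(-101.6, 0) = 0, max(-1.875, 0) = 0, max(53.95, 0) = 53.95
Node u (S = 181.2): continuation = e^(−0.04)·[0.6197·0.0000 + 0.3803·0.0000] = 0.0000; exercise value = 0.0000 ≤ continuation, so V_u = 0.0000
Node d (S = 101.5): continuation = e^(−0.04)·[0.6197·0.0000 + 0.3803·53.9500] = 19.7150; exercise value = 23.5000 > continuation, so V_d = 23.5000 (exercise)
Node 0 (S = 145): continuation = e^(−0.04)·[0.6197·0.0000 + 0.3803·23.5000] = 8.5876; exercise value = 0.0000 ≤ continuation, so V_0 = 8.5876

£8.59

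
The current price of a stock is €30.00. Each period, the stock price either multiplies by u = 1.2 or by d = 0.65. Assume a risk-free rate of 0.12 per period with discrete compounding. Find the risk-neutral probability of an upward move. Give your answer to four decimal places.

p = 0.8545

Risk-neutral probability p = (1 + 0.12 − 0.65)/(1.2 − 0.65) = 0.4700/0.5500 = 0.8545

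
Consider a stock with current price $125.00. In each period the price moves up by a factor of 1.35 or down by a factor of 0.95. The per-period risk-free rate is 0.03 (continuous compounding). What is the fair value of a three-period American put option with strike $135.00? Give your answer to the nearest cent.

Risk-neutral probability p = (e^0.03 − 0.95)/(1.35 − 0.95) = 0.0805/0.4000 = 0.2011
Terminal stock prices: S_uuu = 307.5, S_uud = 216.4, S_udd = 152.3, S_ddd = 107.2
Terminal payoffs (K − S): max(-172.5, 0) = 0, max(-81.42, 0) = 0, max(-17.3, 0) = 0, max(27.83, 0) = 27.83
Node uu (S = 227.8): continuation = e^(−0.03)·[0.2011·0.0000 + 0.7989·0.0000] = 0.0000; exercise value = 0.0000 ≤ continuation, so V_uu = 0.0000
Node ud (S = 160.3): continuation = e^(−0.03)·[0.2011·0.0000 + 0.7989·0.0000] = 0.0000; exercise value = 0.0000 ≤ continuation, so V_ud = 0.0000
Node dd (S = 112.8): continuation = e^(−0.03)·[0.2011·0.0000 + 0.7989·27.8281] = 21.5739; exercise value = 22.1875 > continuation, so V_dd = 22.1875 (exercise)
Node u (S = 168.8): continuation = e^(−0.03)·[0.2011·0.0000 + 0.7989·0.0000] = 0.0000; exercise value = 0.0000 ≤ continuation, so V_u = 0.0000
Node d (S = 118.8): continuation = e^(−0.03)·[0.2011·0.0000 + 0.7989·22.1875] = 17.2009; exercise value = 16.2500 ≤ continuation, so V_d = 17.2009
Node 0 (S = 125): continuation = e^(−0.03)·[0.2011·0.0000 + 0.7989·17.2009] = 13.3351; exercise value = 10.0000 ≤ continuation, so V_0 = 13.3351

$13.34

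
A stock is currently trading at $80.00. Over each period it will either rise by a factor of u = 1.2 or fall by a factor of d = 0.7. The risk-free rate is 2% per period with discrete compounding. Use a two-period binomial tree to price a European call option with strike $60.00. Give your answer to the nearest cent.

Risk-neutral probability p = (1 + 0.02 − 0.7)/(1.2 − 0.7) = 0.3200/0.5000 = 0.6400
Terminal stock prices: S_uu = 115.2, S_ud = 67.2, S_dd = 39.2
Terminal payoffs (S − K): max(55.2, 0) = 55.2, max(7.2, 0) = 7.2, max(-20.8, 0) = 0
Node u (S = 96): V_u = 1/1.02·[0.6400·55.2000 + 0.3600·7.2000] = 37.1765
Node d (S = 56): V_d = 1/1.02·[0.6400·7.2000 + 0.3600·0.0000] = 4.5176
Node 0 (S = 80): V_0 = 1/1.02·[0.6400·37.1765 + 0.3600·4.5176] = 24.9209

$24.92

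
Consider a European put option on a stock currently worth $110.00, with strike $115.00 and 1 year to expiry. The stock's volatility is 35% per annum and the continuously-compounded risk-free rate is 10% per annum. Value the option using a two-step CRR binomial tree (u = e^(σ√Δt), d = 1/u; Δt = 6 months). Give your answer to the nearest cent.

$11.39

CRR parameters: u = e^(σ√Δt) = e^(0.35·√0.5) = 1.2808, d = 1/u = 0.7808
Per-period rate: rΔt = 0.1·0.5 = 0.05, so R = e^0.05 = 1.0513
Risk-neutral probability p = (e^0.05 − 0.7808)/(1.2808 − 0.7808) = 0.2705/0.5000 = 0.5410
Terminal stock prices: S_uu = 180.5, S_ud = 110, S_dd = 67.05
Terminal payoffs (K − S): max(-65.45, 0) = 0, max(5, 0) = 5, max(47.95, 0) = 47.95
Node u (S = 140.9): V_u = e^(−0.05)·[0.5410·0.0000 + 0.4590·5.0000] = 2.1832
Node d (S = 85.88): V_d = e^(−0.05)·[0.5410·5.0000 + 0.4590·47.9455] = 23.5078
Node 0 (S = 110): V_0 = e^(−0.05)·[0.5410·2.1832 + 0.4590·23.5078] = 11.3878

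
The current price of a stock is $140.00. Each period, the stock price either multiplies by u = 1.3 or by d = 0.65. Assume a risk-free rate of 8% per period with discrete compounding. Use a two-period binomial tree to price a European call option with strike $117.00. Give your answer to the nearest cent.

$45.37

Risk-neutral probability p = (1 + 0.08 − 0.65)/(1.3 − 0.65) = 0.4300/0.6500 = 0.6615
Terminal stock prices: S_uu = 236.6, S_ud = 118.3, S_dd = 59.15
Terminal payoffs (S − K): max(119.6, 0) = 119.6, max(1.3, 0) = 1.3, max(-57.85, 0) = 0
Node u (S = 182): V_u = 1/1.08·[0.6615·119.6000 + 0.3385·1.3000] = 73.6667
Node d (S = 91): V_d = 1/1.08·[0.6615·1.3000 + 0.3385·0.0000] = 0.7963
Node 0 (S = 140): V_0 = 1/1.08·[0.6615·73.6667 + 0.3385·0.7963] = 45.3730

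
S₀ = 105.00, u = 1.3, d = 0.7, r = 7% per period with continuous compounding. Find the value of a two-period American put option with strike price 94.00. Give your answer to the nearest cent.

7.25

Risk-neutral probability p = (e^0.07 − 0.7)/(1.3 − 0.7) = 0.3725/0.6000 = 0.6208
Terminal stock prices: S_uu = 177.5, S_ud = 95.55, S_dd = 51.45
Terminal payoffs (K − S): max(-83.45, 0) = 0, max(-1.55, 0) = 0, max(42.55, 0) = 42.55
Node u (S = 136.5): continuation = e^(−0.07)·[0.6208·0.0000 + 0.3792·0.0000] = 0.0000; exercise value = 0.0000 ≤ continuation, so V_u = 0.0000
Node d (S = 73.5): continuation = e^(−0.07)·[0.6208·0.0000 + 0.3792·42.5500] = 15.0423; exercise value = 20.5000 > continuation, so V_d = 20.5000 (exercise)
Node 0 (S = 105): continuation = e^(−0.07)·[0.6208·0.0000 + 0.3792·20.5000] = 7.2472; exercise value = 0.0000 ≤ continuation, so V_0 = 7.2472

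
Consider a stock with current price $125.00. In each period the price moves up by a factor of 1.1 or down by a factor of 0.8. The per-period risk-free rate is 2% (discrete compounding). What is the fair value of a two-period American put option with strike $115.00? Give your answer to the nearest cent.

$4.86

Risk-neutral probability p = (1 + 0.02 − 0.8)/(1.1 − 0.8) = 0.2200/0.3000 = 0.7333
Terminal stock prices: S_uu = 151.3, S_ud = 110, S_dd = 80
Terminal payoffs (K − S): max(-36.25, 0) = 0, max(5, 0) = 5, max(35, 0) = 35
Node u (S = 137.5): continuation = 1/1.02·[0.7333·0.0000 + 0.2667·5.0000] = 1.3072; exercise value = 0.0000 ≤ continuation, so V_u = 1.3072
Node d (S = 100): continuation = 1/1.02·[0.7333·5.0000 + 0.2667·35.0000] = 12.7451; exercise value = 15.0000 > continuation, so V_d = 15.0000 (exercise)
Node 0 (S = 125): continuation = 1/1.02·[0.7333·1.3072 + 0.2667·15.0000] = 4.8614; exercise value = 0.0000 ≤ continuation, so V_0 = 4.8614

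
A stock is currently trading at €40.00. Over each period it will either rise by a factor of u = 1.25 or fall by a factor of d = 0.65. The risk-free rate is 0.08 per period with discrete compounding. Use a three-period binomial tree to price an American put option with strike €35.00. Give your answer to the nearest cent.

€2.99

Risk-neutral probability p = (1 + 0.08 − 0.65)/(1.25 − 0.65) = 0.4300/0.6000 = 0.7167
Terminal stock prices: S_uuu = 78.12, S_uud = 40.62, S_udd = 21.13, S_ddd = 10.98
Terminal payoffs (K − S): max(-43.12, 0) = 0, max(-5.625, 0) = 0, max(13.87, 0) = 13.87, max(24.02, 0) = 24.02
Node uu (S = 62.5): continuation = 1/1.08·[0.7167·0.0000 + 0.2833·0.0000] = 0.0000; exercise value = 0.0000 ≤ continuation, so V_uu = 0.0000
Node ud (S = 32.5): continuation = 1/1.08·[0.7167·0.0000 + 0.2833·13.8750] = 3.6400; exercise value = 2.5000 ≤ continuation, so V_ud = 3.6400
Node dd (S = 16.9): continuation = 1/1.08·[0.7167·13.8750 + 0.2833·24.0150] = 15.5074; exercise value = 18.1000 > continuation, so V_dd = 18.1000 (exercise)
Node u (S = 50): continuation = 1/1.08·[0.7167·0.0000 + 0.2833·3.6400] = 0.9550; exercise value = 0.0000 ≤ continuation, so V_u = 0.9550
Node d (S = 26): continuation = 1/1.08·[0.7167·3.6400 + 0.2833·18.1000] = 7.1639; exercise value = 9.0000 > continuation, so V_d = 9.0000 (exercise)
Node 0 (S = 40): continuation = 1/1.08·[0.7167·0.9550 + 0.2833·9.0000] = 2.9948; exercise value = 0.0000 ≤ continuation, so V_0 = 2.9948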